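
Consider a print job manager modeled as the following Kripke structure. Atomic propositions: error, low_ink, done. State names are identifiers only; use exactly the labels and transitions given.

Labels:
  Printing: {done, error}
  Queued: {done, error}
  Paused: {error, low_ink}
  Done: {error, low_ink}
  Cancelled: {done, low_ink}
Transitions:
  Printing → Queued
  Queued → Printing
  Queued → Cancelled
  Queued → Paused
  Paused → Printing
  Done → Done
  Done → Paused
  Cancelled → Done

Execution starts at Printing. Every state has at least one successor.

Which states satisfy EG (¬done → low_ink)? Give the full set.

States satisfying ¬done → low_ink: {Printing, Queued, Paused, Done, Cancelled}.
States satisfying EG (¬done → low_ink): {Printing, Queued, Paused, Done, Cancelled}.

{Printing, Queued, Paused, Done, Cancelled}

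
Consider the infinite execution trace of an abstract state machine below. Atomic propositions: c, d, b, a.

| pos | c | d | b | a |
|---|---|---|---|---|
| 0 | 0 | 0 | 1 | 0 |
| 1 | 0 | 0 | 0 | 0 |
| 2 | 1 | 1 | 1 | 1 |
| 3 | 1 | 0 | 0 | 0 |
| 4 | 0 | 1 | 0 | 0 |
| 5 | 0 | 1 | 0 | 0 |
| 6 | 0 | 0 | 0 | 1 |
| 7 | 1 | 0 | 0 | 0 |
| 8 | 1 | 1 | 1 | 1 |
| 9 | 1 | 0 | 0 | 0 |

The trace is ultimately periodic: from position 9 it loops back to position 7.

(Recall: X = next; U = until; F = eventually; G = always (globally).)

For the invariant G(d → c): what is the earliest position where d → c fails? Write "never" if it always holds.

4

Check d → c at each position in order: 0 ✓, 1 ✓, 2 ✓, 3 ✓.
At position 4 the labels are {d}, so d → c is false there. This is the first violation.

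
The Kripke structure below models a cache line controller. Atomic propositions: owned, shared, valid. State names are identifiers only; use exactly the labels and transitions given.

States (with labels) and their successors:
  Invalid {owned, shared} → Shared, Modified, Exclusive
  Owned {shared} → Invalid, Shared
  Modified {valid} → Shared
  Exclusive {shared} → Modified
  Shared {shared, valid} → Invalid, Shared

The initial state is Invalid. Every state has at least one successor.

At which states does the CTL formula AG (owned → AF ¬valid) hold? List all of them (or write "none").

{Invalid, Owned, Modified, Exclusive, Shared}

States satisfying owned → AF ¬valid: {Invalid, Owned, Modified, Exclusive, Shared}.
States satisfying AG (owned → AF ¬valid): {Invalid, Owned, Modified, Exclusive, Shared}.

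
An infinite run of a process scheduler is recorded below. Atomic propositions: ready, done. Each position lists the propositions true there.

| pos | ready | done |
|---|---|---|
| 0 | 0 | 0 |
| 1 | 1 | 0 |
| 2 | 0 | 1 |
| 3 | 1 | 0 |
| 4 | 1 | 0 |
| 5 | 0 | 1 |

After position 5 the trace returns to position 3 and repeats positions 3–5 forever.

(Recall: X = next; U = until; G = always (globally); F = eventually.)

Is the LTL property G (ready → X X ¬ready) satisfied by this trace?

Does not hold

ready → X X ¬ready must hold at every position from 0 onward. It fails at position 1, so G (ready → X X ¬ready) is false.
Positions where ready holds: 1, 3, 4.
Check X X ¬ready at each: 1→fails, 3→ok, 4→fails.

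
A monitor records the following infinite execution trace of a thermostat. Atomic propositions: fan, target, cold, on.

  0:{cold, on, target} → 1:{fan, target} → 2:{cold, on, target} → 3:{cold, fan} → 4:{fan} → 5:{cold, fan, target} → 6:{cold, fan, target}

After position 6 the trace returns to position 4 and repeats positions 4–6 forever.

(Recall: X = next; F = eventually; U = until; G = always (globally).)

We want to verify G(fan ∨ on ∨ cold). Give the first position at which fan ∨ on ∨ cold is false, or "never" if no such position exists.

fan ∨ on ∨ cold holds at every position 0..6, and those are all the positions the trace ever visits, so the invariant G(fan ∨ on ∨ cold) is never violated.

never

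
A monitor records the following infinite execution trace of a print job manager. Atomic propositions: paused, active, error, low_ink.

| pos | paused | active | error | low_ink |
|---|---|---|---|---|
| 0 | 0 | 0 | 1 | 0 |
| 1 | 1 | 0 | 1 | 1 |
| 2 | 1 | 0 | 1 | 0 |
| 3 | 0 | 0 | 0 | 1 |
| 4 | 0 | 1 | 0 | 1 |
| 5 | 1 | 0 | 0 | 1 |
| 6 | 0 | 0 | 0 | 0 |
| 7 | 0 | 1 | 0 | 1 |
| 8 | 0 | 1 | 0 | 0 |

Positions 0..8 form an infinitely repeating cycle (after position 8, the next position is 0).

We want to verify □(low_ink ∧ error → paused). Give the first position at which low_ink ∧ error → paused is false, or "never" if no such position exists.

never

low_ink ∧ error → paused holds at every position 0..8, and those are all the positions the trace ever visits, so the invariant □(low_ink ∧ error → paused) is never violated.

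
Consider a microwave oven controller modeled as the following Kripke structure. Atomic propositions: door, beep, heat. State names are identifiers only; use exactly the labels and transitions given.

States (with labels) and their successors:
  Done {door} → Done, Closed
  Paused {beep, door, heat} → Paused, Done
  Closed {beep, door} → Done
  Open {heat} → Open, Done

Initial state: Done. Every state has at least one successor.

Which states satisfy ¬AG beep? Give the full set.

States satisfying beep: {Paused, Closed}.
States satisfying AG beep: ∅.
States satisfying ¬AG beep: {Done, Paused, Closed, Open}.

{Done, Paused, Closed, Open}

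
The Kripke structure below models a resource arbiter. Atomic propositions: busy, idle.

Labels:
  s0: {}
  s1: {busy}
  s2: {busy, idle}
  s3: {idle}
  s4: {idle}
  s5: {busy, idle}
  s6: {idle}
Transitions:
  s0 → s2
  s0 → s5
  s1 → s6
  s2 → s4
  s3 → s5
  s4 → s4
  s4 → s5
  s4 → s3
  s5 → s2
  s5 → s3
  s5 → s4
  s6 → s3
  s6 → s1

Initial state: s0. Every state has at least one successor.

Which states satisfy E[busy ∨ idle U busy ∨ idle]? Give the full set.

States satisfying busy ∨ idle: {s1, s2, s3, s4, s5, s6}.
States satisfying E[busy ∨ idle U busy ∨ idle]: {s1, s2, s3, s4, s5, s6}.

{s1, s2, s3, s4, s5, s6}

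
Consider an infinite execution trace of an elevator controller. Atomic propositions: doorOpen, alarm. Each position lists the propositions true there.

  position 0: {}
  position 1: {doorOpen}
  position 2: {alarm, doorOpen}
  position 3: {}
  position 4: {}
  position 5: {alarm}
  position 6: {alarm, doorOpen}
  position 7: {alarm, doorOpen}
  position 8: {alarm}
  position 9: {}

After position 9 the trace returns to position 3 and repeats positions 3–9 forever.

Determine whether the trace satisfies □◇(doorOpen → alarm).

◇(doorOpen → alarm) holds at every position 0..9, and those are all positions ever visited, so □◇(doorOpen → alarm) holds.

Satisfied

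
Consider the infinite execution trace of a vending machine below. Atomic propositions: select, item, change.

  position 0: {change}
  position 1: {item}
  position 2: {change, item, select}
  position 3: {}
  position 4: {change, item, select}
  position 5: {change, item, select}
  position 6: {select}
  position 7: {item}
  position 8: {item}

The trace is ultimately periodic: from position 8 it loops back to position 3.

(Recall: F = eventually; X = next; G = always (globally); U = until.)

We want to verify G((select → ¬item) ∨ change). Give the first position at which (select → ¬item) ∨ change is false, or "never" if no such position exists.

(select → ¬item) ∨ change holds at every position 0..8, and those are all the positions the trace ever visits, so the invariant G((select → ¬item) ∨ change) is never violated.

never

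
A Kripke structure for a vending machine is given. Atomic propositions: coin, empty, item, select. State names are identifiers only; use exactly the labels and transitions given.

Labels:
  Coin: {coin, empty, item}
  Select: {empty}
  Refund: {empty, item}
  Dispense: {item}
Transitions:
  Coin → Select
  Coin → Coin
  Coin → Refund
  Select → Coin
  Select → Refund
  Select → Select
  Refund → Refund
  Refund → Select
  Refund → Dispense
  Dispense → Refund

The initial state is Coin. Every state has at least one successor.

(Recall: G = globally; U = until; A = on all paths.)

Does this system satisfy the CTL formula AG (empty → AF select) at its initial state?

Does not hold

States satisfying empty → AF select: {Dispense}.
States satisfying AG (empty → AF select): ∅.
Coin is reachable from Coin and violates empty → AF select, so AG fails at Coin.
Coin ∉ Sat(AG (empty → AF select)).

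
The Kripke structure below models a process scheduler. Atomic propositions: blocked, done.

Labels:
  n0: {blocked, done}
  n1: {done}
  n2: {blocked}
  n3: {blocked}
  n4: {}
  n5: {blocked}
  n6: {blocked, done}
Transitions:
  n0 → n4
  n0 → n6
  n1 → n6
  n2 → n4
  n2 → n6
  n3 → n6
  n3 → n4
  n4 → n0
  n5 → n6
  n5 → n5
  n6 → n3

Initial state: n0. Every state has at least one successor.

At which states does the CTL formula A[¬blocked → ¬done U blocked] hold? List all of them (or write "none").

{n0, n2, n3, n4, n5, n6}

States satisfying ¬blocked → ¬done: {n0, n2, n3, n4, n5, n6}.
States satisfying blocked: {n0, n2, n3, n5, n6}.
States satisfying A[¬blocked → ¬done U blocked]: {n0, n2, n3, n4, n5, n6}.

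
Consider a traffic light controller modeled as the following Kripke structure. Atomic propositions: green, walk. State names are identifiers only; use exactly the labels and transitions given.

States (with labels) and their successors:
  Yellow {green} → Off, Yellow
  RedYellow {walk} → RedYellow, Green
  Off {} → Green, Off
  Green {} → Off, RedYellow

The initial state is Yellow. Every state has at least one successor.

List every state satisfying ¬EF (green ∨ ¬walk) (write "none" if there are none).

none

States satisfying green ∨ ¬walk: {Yellow, Off, Green}.
States satisfying EF (green ∨ ¬walk): {Yellow, RedYellow, Off, Green}.
States satisfying ¬EF (green ∨ ¬walk): ∅.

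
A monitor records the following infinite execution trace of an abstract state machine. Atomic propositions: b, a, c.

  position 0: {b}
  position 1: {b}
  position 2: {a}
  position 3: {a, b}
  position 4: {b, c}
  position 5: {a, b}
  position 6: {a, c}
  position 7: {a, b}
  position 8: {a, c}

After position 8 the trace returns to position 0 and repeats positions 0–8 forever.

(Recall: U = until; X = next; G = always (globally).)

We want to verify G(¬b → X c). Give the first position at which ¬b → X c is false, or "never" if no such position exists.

2

Check ¬b → X c at each position in order: 0 ✓, 1 ✓.
At position 2 the labels are {a} and the next position 3 has {a, b}, so ¬b → X c is false there. This is the first violation.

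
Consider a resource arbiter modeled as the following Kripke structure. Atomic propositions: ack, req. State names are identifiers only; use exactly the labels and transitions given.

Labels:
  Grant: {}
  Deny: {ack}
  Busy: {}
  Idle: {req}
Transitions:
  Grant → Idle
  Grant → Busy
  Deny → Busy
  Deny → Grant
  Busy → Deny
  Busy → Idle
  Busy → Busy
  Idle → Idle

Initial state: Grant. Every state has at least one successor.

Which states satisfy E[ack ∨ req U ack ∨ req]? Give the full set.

States satisfying ack ∨ req: {Deny, Idle}.
States satisfying E[ack ∨ req U ack ∨ req]: {Deny, Idle}.

{Deny, Idle}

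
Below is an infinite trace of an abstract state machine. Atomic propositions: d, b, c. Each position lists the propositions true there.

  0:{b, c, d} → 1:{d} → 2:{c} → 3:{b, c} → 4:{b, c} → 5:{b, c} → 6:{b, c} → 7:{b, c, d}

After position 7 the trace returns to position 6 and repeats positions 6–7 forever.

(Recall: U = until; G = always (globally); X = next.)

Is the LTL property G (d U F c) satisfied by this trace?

d U F c holds at every position 0..7, and those are all positions ever visited, so G (d U F c) holds.

Yes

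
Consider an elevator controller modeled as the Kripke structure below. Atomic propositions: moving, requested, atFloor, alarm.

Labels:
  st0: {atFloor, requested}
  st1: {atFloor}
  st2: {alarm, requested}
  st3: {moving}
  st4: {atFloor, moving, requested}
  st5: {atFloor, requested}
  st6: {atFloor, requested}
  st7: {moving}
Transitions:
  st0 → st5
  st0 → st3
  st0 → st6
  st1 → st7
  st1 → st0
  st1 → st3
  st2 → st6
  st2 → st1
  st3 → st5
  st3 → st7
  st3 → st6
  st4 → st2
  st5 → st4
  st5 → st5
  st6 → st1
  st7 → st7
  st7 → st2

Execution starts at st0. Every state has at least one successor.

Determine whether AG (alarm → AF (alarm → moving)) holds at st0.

Yes

States satisfying alarm → AF (alarm → moving): {st0, st1, st2, st3, st4, st5, st6, st7}.
States satisfying AG (alarm → AF (alarm → moving)): {st0, st1, st2, st3, st4, st5, st6, st7}.
Every state reachable from st0 satisfies alarm → AF (alarm → moving).
st0 ∈ Sat(AG (alarm → AF (alarm → moving))).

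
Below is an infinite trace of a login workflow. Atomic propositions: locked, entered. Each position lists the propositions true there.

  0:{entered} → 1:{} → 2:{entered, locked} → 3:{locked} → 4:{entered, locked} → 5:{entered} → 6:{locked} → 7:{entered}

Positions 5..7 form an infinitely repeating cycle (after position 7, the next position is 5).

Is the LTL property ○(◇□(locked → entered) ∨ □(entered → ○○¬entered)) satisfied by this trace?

No

The position after 0 is 1; ◇□(locked → entered) ∨ □(entered → ○○¬entered) is false there.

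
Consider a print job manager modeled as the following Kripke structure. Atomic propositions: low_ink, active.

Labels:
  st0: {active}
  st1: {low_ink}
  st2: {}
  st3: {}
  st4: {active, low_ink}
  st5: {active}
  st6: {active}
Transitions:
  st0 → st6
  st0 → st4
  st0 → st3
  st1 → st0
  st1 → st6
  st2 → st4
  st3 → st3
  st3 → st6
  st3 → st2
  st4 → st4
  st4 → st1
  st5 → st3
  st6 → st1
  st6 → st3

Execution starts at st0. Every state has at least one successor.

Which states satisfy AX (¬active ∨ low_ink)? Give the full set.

States satisfying ¬active ∨ low_ink: {st1, st2, st3, st4}.
States satisfying AX (¬active ∨ low_ink): {st2, st4, st5, st6}.

{st2, st4, st5, st6}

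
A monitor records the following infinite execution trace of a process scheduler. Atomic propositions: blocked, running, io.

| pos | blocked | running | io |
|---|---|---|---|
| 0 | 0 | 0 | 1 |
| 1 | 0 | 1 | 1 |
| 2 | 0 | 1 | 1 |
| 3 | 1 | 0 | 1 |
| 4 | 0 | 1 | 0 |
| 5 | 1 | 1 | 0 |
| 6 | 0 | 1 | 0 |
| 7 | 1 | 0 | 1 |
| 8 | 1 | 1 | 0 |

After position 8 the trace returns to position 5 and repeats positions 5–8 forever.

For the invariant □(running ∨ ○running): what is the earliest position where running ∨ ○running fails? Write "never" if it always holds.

never

running ∨ ○running holds at every position 0..8, and those are all the positions the trace ever visits, so the invariant □(running ∨ ○running) is never violated.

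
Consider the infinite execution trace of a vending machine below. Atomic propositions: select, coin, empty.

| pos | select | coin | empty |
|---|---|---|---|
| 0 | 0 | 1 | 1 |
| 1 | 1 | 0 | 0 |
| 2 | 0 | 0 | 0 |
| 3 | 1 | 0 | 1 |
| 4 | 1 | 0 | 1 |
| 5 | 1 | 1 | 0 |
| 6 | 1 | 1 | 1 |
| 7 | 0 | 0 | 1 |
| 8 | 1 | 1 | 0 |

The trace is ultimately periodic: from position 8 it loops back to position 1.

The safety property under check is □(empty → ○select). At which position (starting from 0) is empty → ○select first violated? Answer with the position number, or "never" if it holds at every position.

6

Check empty → ○select at each position in order: 0 ✓, 1 ✓, 2 ✓, 3 ✓, 4 ✓, 5 ✓.
At position 6 the labels are {coin, empty, select} and the next position 7 has {empty}, so empty → ○select is false there. This is the first violation.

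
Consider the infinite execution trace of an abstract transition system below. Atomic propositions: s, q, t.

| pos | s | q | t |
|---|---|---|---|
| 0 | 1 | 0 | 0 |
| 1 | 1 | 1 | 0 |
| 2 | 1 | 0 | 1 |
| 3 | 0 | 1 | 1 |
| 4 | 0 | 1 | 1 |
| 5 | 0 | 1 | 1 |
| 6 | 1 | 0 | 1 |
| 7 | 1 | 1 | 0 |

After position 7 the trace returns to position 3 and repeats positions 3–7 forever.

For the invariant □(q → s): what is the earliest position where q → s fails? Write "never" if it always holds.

Check q → s at each position in order: 0 ✓, 1 ✓, 2 ✓.
At position 3 the labels are {q, t}, so q → s is false there. This is the first violation.

3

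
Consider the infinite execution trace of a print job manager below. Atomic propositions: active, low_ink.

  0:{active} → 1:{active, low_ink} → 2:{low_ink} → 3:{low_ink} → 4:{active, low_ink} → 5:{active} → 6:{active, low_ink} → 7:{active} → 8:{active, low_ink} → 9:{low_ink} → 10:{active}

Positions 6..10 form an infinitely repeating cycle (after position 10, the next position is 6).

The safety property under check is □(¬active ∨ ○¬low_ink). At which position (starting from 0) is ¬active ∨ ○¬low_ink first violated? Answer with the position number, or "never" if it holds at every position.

At position 0 the labels are {active} and the next position 1 has {active, low_ink}, so ¬active ∨ ○¬low_ink is false there. This is the first violation.

0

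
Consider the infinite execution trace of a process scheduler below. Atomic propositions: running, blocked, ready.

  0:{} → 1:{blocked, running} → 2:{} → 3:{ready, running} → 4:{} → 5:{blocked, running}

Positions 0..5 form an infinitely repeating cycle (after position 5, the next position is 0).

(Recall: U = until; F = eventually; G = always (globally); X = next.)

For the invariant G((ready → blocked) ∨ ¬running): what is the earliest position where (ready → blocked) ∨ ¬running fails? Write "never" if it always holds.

3

Check (ready → blocked) ∨ ¬running at each position in order: 0 ✓, 1 ✓, 2 ✓.
At position 3 the labels are {ready, running}, so (ready → blocked) ∨ ¬running is false there. This is the first violation.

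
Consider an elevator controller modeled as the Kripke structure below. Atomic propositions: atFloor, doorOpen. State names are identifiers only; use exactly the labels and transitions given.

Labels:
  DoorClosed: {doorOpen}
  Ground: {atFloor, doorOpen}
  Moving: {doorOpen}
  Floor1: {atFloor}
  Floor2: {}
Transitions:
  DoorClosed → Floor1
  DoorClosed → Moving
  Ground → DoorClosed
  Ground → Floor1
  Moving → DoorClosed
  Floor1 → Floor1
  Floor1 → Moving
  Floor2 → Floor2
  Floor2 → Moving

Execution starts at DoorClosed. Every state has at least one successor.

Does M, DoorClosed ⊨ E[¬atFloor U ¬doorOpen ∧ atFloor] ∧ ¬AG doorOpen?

Yes

States satisfying ¬atFloor: {DoorClosed, Moving, Floor2}.
States satisfying ¬doorOpen ∧ atFloor: {Floor1}.
States satisfying E[¬atFloor U ¬doorOpen ∧ atFloor]: {DoorClosed, Moving, Floor1, Floor2}.
States satisfying doorOpen: {DoorClosed, Ground, Moving}.
States satisfying AG doorOpen: ∅.
States satisfying ¬AG doorOpen: {DoorClosed, Ground, Moving, Floor1, Floor2}.
States satisfying E[¬atFloor U ¬doorOpen ∧ atFloor] ∧ ¬AG doorOpen: {DoorClosed, Moving, Floor1, Floor2}.
DoorClosed ∈ Sat(E[¬atFloor U ¬doorOpen ∧ atFloor] ∧ ¬AG doorOpen).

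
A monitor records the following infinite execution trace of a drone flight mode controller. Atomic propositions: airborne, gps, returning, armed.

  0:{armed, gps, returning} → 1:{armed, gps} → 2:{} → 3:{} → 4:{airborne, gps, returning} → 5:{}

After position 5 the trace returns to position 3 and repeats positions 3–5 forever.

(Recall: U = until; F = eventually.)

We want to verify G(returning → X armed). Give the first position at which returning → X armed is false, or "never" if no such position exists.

4

Check returning → X armed at each position in order: 0 ✓, 1 ✓, 2 ✓, 3 ✓.
At position 4 the labels are {airborne, gps, returning} and the next position 5 has {}, so returning → X armed is false there. This is the first violation.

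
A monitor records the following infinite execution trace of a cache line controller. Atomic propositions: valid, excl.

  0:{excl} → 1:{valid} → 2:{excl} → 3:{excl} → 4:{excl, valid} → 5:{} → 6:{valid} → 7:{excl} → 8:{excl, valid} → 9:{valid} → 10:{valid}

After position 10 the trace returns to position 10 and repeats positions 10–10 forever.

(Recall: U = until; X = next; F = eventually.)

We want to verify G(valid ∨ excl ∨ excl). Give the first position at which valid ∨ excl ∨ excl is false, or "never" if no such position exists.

Check valid ∨ excl ∨ excl at each position in order: 0 ✓, 1 ✓, 2 ✓, 3 ✓, 4 ✓.
At position 5 the labels are {}, so valid ∨ excl ∨ excl is false there. This is the first violation.

5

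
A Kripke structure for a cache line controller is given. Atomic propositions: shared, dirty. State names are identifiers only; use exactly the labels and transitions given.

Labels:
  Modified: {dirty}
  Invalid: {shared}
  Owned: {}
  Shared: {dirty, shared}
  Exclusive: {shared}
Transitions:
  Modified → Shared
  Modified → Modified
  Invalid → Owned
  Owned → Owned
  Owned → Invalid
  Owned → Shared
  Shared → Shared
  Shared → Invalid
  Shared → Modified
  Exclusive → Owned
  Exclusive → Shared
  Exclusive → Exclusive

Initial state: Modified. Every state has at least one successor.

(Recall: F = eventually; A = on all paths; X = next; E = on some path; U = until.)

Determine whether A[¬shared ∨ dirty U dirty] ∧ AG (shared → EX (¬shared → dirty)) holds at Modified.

States satisfying ¬shared ∨ dirty: {Modified, Owned, Shared}.
States satisfying dirty: {Modified, Shared}.
States satisfying A[¬shared ∨ dirty U dirty]: {Modified, Shared}.
States satisfying shared → EX (¬shared → dirty): {Modified, Owned, Shared, Exclusive}.
States satisfying AG (shared → EX (¬shared → dirty)): ∅.
States satisfying A[¬shared ∨ dirty U dirty] ∧ AG (shared → EX (¬shared → dirty)): ∅.
Modified ∉ Sat(A[¬shared ∨ dirty U dirty] ∧ AG (shared → EX (¬shared → dirty))).

No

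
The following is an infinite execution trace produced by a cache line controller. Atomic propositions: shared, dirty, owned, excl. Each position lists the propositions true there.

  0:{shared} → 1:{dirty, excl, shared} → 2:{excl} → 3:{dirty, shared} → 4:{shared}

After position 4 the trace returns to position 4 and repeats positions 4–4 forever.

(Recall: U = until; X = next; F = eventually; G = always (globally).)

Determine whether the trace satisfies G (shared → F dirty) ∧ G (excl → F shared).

shared → F dirty must hold at every position from 0 onward. It fails at position 4, so G (shared → F dirty) is false.
Positions where shared holds: 0, 1, 3, 4.
Check F dirty at each: 0→ok, 1→ok, 3→ok, 4→fails.
excl → F shared holds at every position 0..4, and those are all positions ever visited, so G (excl → F shared) holds.
Positions where excl holds: 1, 2.
Check F shared at each: 1→ok, 2→ok.
At position 0: G (shared → F dirty) is false; G (excl → F shared) is true; so G (shared → F dirty) ∧ G (excl → F shared) is false.

Violated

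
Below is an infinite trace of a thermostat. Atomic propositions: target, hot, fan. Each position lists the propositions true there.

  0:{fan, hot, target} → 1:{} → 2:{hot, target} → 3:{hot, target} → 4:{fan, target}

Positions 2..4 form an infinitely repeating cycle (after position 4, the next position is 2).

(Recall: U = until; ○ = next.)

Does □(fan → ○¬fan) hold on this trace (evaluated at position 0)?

Holds

fan → ○¬fan holds at every position 0..4, and those are all positions ever visited, so □(fan → ○¬fan) holds.
Positions where fan holds: 0, 4.
Check ○¬fan at each: 0→ok, 4→ok.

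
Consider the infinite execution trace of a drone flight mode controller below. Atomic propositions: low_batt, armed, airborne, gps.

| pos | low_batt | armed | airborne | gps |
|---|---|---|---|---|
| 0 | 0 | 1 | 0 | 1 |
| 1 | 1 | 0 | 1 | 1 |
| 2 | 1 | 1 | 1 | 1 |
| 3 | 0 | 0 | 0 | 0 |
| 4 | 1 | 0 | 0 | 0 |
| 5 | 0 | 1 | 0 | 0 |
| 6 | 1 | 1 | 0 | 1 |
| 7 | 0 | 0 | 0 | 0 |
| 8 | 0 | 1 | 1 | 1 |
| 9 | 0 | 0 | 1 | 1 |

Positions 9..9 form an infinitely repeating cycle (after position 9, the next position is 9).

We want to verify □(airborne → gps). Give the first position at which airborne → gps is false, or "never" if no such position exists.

airborne → gps holds at every position 0..9, and those are all the positions the trace ever visits, so the invariant □(airborne → gps) is never violated.

never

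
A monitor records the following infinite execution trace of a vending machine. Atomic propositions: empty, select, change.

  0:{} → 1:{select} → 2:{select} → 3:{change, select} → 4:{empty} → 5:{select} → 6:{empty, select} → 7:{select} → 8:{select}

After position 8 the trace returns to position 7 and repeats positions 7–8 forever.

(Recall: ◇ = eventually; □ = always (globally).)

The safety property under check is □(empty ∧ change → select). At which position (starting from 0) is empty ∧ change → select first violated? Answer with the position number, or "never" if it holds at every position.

never

empty ∧ change → select holds at every position 0..8, and those are all the positions the trace ever visits, so the invariant □(empty ∧ change → select) is never violated.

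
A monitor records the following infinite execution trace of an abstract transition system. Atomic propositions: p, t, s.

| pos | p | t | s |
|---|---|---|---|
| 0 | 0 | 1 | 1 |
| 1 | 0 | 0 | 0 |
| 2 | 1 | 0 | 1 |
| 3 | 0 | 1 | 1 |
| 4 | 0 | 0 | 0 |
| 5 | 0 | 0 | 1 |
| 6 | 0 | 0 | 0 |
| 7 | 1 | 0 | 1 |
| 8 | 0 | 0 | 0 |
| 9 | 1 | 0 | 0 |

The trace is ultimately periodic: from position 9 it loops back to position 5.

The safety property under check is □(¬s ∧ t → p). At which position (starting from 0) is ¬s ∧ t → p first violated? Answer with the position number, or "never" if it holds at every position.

never

¬s ∧ t → p holds at every position 0..9, and those are all the positions the trace ever visits, so the invariant □(¬s ∧ t → p) is never violated.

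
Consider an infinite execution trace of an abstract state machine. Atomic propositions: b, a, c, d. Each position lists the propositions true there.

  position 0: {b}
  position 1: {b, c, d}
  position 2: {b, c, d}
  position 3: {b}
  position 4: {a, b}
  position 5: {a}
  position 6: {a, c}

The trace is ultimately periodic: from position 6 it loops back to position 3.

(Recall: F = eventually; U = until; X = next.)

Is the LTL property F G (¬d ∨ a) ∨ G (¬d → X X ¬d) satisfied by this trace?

Satisfied

G (¬d ∨ a) holds at position 3, which is reachable from 0, so F G (¬d ∨ a) holds.
¬d → X X ¬d must hold at every position from 0 onward. It fails at position 0, so G (¬d → X X ¬d) is false.
Positions where ¬d holds: 0, 3, 4, 5, 6.
Check X X ¬d at each: 0→fails, 3→ok, 4→ok, 5→ok, 6→ok.
At position 0: F G (¬d ∨ a) is true; G (¬d → X X ¬d) is false; so F G (¬d ∨ a) ∨ G (¬d → X X ¬d) is true.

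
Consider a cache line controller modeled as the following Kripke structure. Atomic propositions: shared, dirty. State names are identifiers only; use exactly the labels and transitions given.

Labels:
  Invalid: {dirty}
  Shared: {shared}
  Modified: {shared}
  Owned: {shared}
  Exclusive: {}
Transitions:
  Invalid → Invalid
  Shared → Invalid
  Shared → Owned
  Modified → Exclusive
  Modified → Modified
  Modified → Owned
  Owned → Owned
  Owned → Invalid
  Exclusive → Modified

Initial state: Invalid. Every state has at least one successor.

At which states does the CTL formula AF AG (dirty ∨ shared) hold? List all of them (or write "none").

{Invalid, Shared, Owned}

States satisfying AG (dirty ∨ shared): {Invalid, Shared, Owned}.
States satisfying AF AG (dirty ∨ shared): {Invalid, Shared, Owned}.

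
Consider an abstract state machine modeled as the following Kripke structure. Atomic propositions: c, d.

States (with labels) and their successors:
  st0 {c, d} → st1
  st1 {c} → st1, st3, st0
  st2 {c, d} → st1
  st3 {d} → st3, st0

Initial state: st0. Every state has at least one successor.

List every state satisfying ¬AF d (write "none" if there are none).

{st1}

States satisfying d: {st0, st2, st3}.
States satisfying AF d: {st0, st2, st3}.
States satisfying ¬AF d: {st1}.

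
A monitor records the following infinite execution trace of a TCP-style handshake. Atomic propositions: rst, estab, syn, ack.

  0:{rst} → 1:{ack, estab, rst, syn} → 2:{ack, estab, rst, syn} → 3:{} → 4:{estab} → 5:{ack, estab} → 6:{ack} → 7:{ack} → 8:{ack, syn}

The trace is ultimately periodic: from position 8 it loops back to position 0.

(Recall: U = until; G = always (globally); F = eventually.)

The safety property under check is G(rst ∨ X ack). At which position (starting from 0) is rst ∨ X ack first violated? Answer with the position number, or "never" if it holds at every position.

Check rst ∨ X ack at each position in order: 0 ✓, 1 ✓, 2 ✓.
At position 3 the labels are {} and the next position 4 has {estab}, so rst ∨ X ack is false there. This is the first violation.

3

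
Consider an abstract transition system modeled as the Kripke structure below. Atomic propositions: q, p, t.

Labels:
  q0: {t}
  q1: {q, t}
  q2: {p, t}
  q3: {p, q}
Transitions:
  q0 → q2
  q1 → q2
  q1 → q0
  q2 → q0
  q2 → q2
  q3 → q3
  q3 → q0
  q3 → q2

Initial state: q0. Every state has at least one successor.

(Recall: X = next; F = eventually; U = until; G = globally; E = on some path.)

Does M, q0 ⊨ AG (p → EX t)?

Yes

States satisfying p → EX t: {q0, q1, q2, q3}.
States satisfying AG (p → EX t): {q0, q1, q2, q3}.
Every state reachable from q0 satisfies p → EX t.
q0 ∈ Sat(AG (p → EX t)).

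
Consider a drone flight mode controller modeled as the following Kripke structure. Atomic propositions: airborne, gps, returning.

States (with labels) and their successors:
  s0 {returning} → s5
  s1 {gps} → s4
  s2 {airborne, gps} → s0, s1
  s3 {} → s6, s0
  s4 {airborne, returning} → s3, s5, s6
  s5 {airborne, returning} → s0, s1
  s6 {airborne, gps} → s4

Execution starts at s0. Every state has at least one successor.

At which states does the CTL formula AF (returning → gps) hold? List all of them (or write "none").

{s1, s2, s3, s6}

States satisfying returning → gps: {s1, s2, s3, s6}.
States satisfying AF (returning → gps): {s1, s2, s3, s6}.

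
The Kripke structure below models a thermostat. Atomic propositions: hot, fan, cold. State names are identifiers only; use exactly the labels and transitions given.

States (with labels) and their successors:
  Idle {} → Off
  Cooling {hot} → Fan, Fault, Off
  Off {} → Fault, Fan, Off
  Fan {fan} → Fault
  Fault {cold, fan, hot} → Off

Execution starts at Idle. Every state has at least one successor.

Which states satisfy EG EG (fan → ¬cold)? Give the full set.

States satisfying EG (fan → ¬cold): {Idle, Cooling, Off}.
States satisfying EG EG (fan → ¬cold): {Idle, Cooling, Off}.

{Idle, Cooling, Off}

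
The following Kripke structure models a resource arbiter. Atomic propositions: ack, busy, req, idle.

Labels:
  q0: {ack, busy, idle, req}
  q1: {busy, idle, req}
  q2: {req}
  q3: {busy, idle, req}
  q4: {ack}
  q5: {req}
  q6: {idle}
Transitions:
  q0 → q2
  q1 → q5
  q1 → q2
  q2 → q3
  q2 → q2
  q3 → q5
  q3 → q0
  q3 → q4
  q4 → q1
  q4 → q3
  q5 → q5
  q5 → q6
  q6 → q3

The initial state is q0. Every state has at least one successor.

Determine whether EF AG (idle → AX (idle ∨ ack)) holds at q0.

States satisfying AG (idle → AX (idle ∨ ack)): ∅.
States satisfying EF AG (idle → AX (idle ∨ ack)): ∅.
No suitable path/successor from q0 witnesses the formula.
q0 ∉ Sat(EF AG (idle → AX (idle ∨ ack))).

Violated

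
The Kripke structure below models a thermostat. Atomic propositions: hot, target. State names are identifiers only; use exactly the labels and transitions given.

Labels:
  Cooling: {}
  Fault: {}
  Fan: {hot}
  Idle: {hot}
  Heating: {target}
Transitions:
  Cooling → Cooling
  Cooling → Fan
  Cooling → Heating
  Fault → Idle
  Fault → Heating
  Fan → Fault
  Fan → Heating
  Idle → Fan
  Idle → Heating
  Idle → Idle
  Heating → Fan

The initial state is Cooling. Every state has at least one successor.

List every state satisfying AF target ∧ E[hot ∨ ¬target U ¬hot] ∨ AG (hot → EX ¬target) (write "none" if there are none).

States satisfying target: {Heating}.
States satisfying AF target: {Heating}.
States satisfying hot ∨ ¬target: {Cooling, Fault, Fan, Idle}.
States satisfying ¬hot: {Cooling, Fault, Heating}.
States satisfying E[hot ∨ ¬target U ¬hot]: {Cooling, Fault, Fan, Idle, Heating}.
States satisfying AF target ∧ E[hot ∨ ¬target U ¬hot]: {Heating}.
States satisfying hot → EX ¬target: {Cooling, Fault, Fan, Idle, Heating}.
States satisfying AG (hot → EX ¬target): {Cooling, Fault, Fan, Idle, Heating}.
States satisfying AF target ∧ E[hot ∨ ¬target U ¬hot] ∨ AG (hot → EX ¬target): {Cooling, Fault, Fan, Idle, Heating}.

{Cooling, Fault, Fan, Idle, Heating}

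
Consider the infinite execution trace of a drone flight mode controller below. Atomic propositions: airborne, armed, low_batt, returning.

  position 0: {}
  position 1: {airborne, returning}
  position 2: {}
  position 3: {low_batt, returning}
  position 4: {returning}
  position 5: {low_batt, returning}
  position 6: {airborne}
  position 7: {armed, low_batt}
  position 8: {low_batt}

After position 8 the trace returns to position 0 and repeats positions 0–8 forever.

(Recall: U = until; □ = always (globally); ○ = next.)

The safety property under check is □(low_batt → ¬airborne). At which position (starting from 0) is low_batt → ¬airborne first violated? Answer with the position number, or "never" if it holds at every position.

low_batt → ¬airborne holds at every position 0..8, and those are all the positions the trace ever visits, so the invariant □(low_batt → ¬airborne) is never violated.

never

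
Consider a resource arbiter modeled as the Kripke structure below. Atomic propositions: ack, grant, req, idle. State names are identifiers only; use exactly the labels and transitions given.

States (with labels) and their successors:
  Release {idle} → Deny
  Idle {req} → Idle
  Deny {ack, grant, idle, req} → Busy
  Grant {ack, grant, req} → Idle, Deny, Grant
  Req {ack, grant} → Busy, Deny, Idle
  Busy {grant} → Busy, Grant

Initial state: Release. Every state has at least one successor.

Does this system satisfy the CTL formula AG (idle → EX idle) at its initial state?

States satisfying idle → EX idle: {Release, Idle, Grant, Req, Busy}.
States satisfying AG (idle → EX idle): {Idle}.
Deny is reachable from Release and violates idle → EX idle, so AG fails at Release.
Release ∉ Sat(AG (idle → EX idle)).

Does not hold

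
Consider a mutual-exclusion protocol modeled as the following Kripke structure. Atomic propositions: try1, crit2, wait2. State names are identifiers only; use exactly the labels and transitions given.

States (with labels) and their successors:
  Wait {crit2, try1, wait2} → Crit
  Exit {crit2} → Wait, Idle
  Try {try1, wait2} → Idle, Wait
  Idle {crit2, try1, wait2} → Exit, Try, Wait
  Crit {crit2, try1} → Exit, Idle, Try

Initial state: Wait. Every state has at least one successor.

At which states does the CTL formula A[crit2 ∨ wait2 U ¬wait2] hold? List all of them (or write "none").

{Wait, Exit, Crit}

States satisfying crit2 ∨ wait2: {Wait, Exit, Try, Idle, Crit}.
States satisfying ¬wait2: {Exit, Crit}.
States satisfying A[crit2 ∨ wait2 U ¬wait2]: {Wait, Exit, Crit}.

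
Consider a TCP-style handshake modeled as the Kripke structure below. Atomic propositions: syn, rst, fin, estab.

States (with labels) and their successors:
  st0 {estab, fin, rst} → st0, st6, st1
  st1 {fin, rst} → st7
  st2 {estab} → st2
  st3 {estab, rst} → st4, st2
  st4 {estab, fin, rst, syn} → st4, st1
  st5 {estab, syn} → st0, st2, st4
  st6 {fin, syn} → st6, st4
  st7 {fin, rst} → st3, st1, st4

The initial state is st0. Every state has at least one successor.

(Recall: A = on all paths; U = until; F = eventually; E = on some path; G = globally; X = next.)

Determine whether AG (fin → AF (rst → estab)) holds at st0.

Violated

States satisfying fin → AF (rst → estab): {st0, st2, st3, st4, st5, st6}.
States satisfying AG (fin → AF (rst → estab)): {st2}.
st1 is reachable from st0 and violates fin → AF (rst → estab), so AG fails at st0.
st0 ∉ Sat(AG (fin → AF (rst → estab))).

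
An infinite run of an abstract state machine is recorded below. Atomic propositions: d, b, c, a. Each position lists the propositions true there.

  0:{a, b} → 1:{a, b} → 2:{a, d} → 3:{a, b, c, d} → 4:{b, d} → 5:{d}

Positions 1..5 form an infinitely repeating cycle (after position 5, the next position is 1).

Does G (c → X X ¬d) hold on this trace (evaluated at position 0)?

c → X X ¬d must hold at every position from 0 onward. It fails at position 3, so G (c → X X ¬d) is false.
Positions where c holds: 3.
Check X X ¬d at each: 3→fails.

No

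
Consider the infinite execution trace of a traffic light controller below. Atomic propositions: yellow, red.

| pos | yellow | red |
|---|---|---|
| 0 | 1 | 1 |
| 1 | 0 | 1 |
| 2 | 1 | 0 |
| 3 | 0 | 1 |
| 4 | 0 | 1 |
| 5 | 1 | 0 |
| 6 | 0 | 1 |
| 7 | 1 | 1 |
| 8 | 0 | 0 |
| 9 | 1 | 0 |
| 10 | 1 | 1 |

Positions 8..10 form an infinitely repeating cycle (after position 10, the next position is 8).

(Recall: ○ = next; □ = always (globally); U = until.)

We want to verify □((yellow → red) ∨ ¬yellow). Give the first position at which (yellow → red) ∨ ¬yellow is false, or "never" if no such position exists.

Check (yellow → red) ∨ ¬yellow at each position in order: 0 ✓, 1 ✓.
At position 2 the labels are {yellow}, so (yellow → red) ∨ ¬yellow is false there. This is the first violation.

2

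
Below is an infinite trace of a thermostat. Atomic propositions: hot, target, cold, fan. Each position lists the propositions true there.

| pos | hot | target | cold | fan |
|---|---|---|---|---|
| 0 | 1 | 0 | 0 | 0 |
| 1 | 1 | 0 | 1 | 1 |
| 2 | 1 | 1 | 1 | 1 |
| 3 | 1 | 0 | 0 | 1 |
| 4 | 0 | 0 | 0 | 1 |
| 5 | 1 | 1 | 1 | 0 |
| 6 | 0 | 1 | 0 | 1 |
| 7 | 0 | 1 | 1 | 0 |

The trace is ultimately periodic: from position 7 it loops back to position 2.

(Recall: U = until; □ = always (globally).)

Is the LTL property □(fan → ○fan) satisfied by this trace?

No

fan → ○fan must hold at every position from 0 onward. It fails at position 4, so □(fan → ○fan) is false.
Positions where fan holds: 1, 2, 3, 4, 6.
Check ○fan at each: 1→ok, 2→ok, 3→ok, 4→fails, 6→fails.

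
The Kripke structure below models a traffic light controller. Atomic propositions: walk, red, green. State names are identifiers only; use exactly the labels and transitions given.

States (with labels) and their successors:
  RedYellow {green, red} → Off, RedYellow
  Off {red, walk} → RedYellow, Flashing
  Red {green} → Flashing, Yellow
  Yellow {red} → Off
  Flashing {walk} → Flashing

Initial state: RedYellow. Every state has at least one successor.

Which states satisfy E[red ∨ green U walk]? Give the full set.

{RedYellow, Off, Red, Yellow, Flashing}

States satisfying red ∨ green: {RedYellow, Off, Red, Yellow}.
States satisfying walk: {Off, Flashing}.
States satisfying E[red ∨ green U walk]: {RedYellow, Off, Red, Yellow, Flashing}.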